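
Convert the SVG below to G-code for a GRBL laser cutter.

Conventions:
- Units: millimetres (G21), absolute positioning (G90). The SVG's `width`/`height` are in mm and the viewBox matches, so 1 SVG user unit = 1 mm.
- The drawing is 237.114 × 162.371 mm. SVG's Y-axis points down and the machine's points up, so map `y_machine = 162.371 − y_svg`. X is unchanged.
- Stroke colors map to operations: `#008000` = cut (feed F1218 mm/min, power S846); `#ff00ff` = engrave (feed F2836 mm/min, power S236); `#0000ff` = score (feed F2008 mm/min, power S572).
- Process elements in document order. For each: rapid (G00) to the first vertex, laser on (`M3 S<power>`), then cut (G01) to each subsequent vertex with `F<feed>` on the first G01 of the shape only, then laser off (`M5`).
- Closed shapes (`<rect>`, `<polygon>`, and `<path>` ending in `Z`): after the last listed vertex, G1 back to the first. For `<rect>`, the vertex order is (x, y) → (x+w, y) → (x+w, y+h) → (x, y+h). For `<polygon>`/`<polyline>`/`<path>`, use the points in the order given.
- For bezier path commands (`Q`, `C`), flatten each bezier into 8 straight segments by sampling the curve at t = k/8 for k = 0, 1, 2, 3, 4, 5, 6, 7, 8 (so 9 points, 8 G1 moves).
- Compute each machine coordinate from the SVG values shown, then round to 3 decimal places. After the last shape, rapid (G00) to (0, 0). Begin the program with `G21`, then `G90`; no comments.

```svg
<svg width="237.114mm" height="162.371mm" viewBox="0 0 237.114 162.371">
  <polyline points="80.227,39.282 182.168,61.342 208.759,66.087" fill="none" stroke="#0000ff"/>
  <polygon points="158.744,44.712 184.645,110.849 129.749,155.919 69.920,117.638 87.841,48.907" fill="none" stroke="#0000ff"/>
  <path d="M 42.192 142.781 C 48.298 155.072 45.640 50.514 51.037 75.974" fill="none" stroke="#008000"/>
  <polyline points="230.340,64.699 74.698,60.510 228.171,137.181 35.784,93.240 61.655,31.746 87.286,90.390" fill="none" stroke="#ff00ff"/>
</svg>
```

G21
G90
G00 X80.227 Y123.089
M3 S572
G01 X182.168 Y101.029 F2008
G01 X208.759 Y96.284
M5
G00 X158.744 Y117.659
M3 S572
G01 X184.645 Y51.522 F2008
G01 X129.749 Y6.452
G01 X69.920 Y44.733
G01 X87.841 Y113.464
G01 X158.744 Y117.659
M5
G00 X42.192 Y19.590
M3 S846
G01 X44.104 Y19.976 F1218
G01 X45.391 Y28.424
G01 X46.251 Y42.040
G01 X46.880 Y57.932
G01 X47.477 Y73.207
G01 X48.237 Y84.971
G01 X49.358 Y90.332
G01 X51.037 Y86.397
M5
G00 X230.340 Y97.672
M3 S236
G01 X74.698 Y101.861 F2836
G01 X228.171 Y25.190
G01 X35.784 Y69.131
G01 X61.655 Y130.625
G01 X87.286 Y71.981
M5
G00 X0.000 Y0.000

viewBox `0 0 237.114 162.371` with mm width/height → 1 unit = 1 mm. Flip: y_m = 162.371 − y_svg.

**Shape 1** — `<polyline>` open polyline, stroke `#0000ff` → score (S572, F2008). Machine vertices: (80.227,123.089) → (182.168,101.029) → (208.759,96.284). Open path.

**Shape 2** — `<polygon>` regular polygon, stroke `#0000ff` → score (S572, F2008). Machine vertices: (158.744,117.659) → (184.645,51.522) → (129.749,6.452) → (69.920,44.733) → (87.841,113.464) → (158.744,117.659). Closed: final G1 returns to the first vertex.

**Shape 3** — `<path>` cubic bezier, stroke `#008000` → cut (S846, F1218). Control points (SVG): P0=(42.192,142.781), P1=(48.298,155.072), P2=(45.640,50.514), P3=(51.037,75.974); sampled at t=k/8. Machine vertices: (42.192,19.590) → (44.104,19.976) → (45.391,28.424) → (46.251,42.040) → (46.880,57.932) → (47.477,73.207) → (48.237,84.971) → (49.358,90.332) → (51.037,86.397). Open path.

**Shape 4** — `<polyline>` open polyline, stroke `#ff00ff` → engrave (S236, F2836). Machine vertices: (230.340,97.672) → (74.698,101.861) → (228.171,25.190) → (35.784,69.131) → (61.655,130.625) → (87.286,71.981). Open path.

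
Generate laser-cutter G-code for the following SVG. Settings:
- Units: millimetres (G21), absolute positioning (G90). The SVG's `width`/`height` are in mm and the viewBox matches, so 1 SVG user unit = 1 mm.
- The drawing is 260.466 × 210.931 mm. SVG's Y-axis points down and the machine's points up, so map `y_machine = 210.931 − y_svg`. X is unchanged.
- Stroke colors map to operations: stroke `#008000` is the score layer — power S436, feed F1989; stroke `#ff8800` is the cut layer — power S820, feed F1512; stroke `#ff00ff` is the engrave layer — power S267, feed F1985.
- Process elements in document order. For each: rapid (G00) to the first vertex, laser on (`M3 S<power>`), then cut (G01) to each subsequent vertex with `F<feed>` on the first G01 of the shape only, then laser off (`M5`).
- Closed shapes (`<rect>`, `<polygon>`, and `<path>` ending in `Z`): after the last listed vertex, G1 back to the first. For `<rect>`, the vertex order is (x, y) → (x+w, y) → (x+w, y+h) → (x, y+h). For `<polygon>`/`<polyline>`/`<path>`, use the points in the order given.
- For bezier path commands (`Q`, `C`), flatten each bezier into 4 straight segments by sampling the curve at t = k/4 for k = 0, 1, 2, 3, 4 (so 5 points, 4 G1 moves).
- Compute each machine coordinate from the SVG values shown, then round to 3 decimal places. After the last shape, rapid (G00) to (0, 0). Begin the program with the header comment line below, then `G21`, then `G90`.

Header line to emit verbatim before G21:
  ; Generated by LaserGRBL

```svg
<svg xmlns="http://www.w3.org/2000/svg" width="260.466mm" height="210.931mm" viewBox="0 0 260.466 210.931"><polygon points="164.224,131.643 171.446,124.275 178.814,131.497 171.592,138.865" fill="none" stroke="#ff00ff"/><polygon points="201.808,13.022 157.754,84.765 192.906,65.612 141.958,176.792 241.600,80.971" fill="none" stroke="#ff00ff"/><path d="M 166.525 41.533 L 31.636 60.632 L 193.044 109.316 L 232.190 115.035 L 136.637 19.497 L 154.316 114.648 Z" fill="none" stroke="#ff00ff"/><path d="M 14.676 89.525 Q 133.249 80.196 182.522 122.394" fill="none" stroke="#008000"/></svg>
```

; Generated by LaserGRBL
G21
G90
G00 X164.224 Y79.288
M3 S267
G01 X171.446 Y86.656 F1985
G01 X178.814 Y79.434
G01 X171.592 Y72.066
G01 X164.224 Y79.288
M5
G00 X201.808 Y197.909
M3 S267
G01 X157.754 Y126.166 F1985
G01 X192.906 Y145.319
G01 X141.958 Y34.139
G01 X241.600 Y129.960
G01 X201.808 Y197.909
M5
G00 X166.525 Y169.398
M3 S267
G01 X31.636 Y150.299 F1985
G01 X193.044 Y101.615
G01 X232.190 Y95.896
G01 X136.637 Y191.434
G01 X154.316 Y96.283
G01 X166.525 Y169.398
M5
G00 X14.676 Y121.406
M3 S436
G01 X69.631 Y122.850 F1989
G01 X115.924 Y117.853
G01 X153.554 Y106.416
G01 X182.522 Y88.537
M5
G00 X0.000 Y0.000

viewBox `0 0 260.466 210.931` with mm width/height → 1 unit = 1 mm. Flip: y_m = 210.931 − y_svg.

**Shape 1** — `<polygon>` regular polygon, stroke `#ff00ff` → engrave (S267, F1985). Machine vertices: (164.224,79.288) → (171.446,86.656) → (178.814,79.434) → (171.592,72.066) → (164.224,79.288). Closed: final G1 returns to the first vertex.

**Shape 2** — `<polygon>` closed polygon, stroke `#ff00ff` → engrave (S267, F1985). Machine vertices: (201.808,197.909) → (157.754,126.166) → (192.906,145.319) → (141.958,34.139) → (241.600,129.960) → (201.808,197.909). Closed: final G1 returns to the first vertex.

**Shape 3** — `<path>` closed polygon, stroke `#ff00ff` → engrave (S267, F1985). Machine vertices: (166.525,169.398) → (31.636,150.299) → (193.044,101.615) → (232.190,95.896) → (136.637,191.434) → (154.316,96.283) → (166.525,169.398). Closed: final G1 returns to the first vertex.

**Shape 4** — `<path>` quadratic bezier, stroke `#008000` → score (S436, F1989). Control points (SVG): P0=(14.676,89.525), P1=(133.249,80.196), P2=(182.522,122.394); sampled at t=k/4. Machine vertices: (14.676,121.406) → (69.631,122.850) → (115.924,117.853) → (153.554,106.416) → (182.522,88.537). Open path.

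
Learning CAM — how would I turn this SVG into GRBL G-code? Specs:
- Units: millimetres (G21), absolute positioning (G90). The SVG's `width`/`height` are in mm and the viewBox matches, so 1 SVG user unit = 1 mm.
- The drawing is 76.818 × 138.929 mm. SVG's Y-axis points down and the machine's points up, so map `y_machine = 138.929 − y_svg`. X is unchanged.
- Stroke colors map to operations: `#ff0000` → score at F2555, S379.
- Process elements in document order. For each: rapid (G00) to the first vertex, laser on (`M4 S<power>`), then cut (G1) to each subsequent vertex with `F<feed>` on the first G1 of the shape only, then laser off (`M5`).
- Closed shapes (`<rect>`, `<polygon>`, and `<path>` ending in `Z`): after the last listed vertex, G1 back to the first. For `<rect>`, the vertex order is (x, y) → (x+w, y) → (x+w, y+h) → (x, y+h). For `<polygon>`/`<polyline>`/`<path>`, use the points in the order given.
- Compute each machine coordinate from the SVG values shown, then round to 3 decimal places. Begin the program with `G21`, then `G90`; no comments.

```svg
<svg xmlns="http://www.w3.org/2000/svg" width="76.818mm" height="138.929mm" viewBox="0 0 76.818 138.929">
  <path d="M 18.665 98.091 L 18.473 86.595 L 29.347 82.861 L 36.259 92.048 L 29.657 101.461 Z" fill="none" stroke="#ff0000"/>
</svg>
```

G21
G90
G00 X18.665 Y40.838
M4 S379
G1 X18.473 Y52.334 F2555
G1 X29.347 Y56.068
G1 X36.259 Y46.881
G1 X29.657 Y37.468
G1 X18.665 Y40.838
M5

1 u = 1 mm; y_m = 138.929 − y.

[1] `<path>` regular polygon, #ff0000→score S379 F2555: (18.665,40.838) → (18.473,52.334) → (29.347,56.068) → (36.259,46.881) → (29.657,37.468) → (18.665,40.838) (closed)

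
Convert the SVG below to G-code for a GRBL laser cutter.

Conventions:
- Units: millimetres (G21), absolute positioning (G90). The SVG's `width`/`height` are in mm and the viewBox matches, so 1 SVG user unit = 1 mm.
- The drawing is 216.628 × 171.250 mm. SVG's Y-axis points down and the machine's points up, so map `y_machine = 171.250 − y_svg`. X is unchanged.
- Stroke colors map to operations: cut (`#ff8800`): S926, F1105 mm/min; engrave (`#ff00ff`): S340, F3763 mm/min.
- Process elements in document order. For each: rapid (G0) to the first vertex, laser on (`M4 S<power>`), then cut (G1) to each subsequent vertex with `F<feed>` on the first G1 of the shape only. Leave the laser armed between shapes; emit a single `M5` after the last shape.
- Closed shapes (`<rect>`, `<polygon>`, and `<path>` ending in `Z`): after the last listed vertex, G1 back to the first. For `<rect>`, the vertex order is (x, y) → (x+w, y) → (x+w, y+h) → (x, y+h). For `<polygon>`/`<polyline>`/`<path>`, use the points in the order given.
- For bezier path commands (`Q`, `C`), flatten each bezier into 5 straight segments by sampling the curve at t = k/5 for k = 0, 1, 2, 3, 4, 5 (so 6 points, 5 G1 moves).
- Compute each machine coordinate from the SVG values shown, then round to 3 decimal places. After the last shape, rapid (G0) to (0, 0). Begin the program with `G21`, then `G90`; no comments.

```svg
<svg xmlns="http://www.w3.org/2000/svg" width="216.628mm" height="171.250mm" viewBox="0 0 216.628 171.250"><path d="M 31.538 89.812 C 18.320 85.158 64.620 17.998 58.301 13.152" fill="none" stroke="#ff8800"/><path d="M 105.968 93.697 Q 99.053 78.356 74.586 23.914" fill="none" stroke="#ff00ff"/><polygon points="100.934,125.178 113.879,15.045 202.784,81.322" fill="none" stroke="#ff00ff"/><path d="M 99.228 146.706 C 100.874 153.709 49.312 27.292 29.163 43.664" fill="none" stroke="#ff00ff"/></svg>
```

1 u = 1 mm; y_m = 171.250 − y.

[1] `<path>` cubic bezier, #ff8800→cut S926 F1105: (31.538,81.438) → (29.852,90.733) → (37.068,109.037) → (47.803,130.361) → (56.675,148.711) → (58.301,158.098)

[2] `<path>` quadratic bezier, #ff00ff→engrave S340 F3763: (105.968,77.553) → (102.500,85.253) → (97.628,96.082) → (91.351,110.039) → (83.671,127.123) → (74.586,147.336)

[3] `<polygon>` regular polygon, #ff00ff→engrave S340 F3763: (100.934,46.072) → (113.879,156.205) → (202.784,89.928) → (100.934,46.072) (closed)

[4] `<path>` cubic bezier, #ff00ff→engrave S340 F3763: (99.228,24.544) → (94.508,34.143) → (81.079,62.505) → (63.004,96.371) → (44.345,122.484) → (29.163,127.586)

G21
G90
G0 X31.538 Y81.438
M4 S926
G1 X29.852 Y90.733 F1105
G1 X37.068 Y109.037
G1 X47.803 Y130.361
G1 X56.675 Y148.711
G1 X58.301 Y158.098
G0 X105.968 Y77.553
M4 S340
G1 X102.500 Y85.253 F3763
G1 X97.628 Y96.082
G1 X91.351 Y110.039
G1 X83.671 Y127.123
G1 X74.586 Y147.336
G0 X100.934 Y46.072
M4 S340
G1 X113.879 Y156.205 F3763
G1 X202.784 Y89.928
G1 X100.934 Y46.072
G0 X99.228 Y24.544
M4 S340
G1 X94.508 Y34.143 F3763
G1 X81.079 Y62.505
G1 X63.004 Y96.371
G1 X44.345 Y122.484
G1 X29.163 Y127.586
M5
G0 X0.000 Y0.000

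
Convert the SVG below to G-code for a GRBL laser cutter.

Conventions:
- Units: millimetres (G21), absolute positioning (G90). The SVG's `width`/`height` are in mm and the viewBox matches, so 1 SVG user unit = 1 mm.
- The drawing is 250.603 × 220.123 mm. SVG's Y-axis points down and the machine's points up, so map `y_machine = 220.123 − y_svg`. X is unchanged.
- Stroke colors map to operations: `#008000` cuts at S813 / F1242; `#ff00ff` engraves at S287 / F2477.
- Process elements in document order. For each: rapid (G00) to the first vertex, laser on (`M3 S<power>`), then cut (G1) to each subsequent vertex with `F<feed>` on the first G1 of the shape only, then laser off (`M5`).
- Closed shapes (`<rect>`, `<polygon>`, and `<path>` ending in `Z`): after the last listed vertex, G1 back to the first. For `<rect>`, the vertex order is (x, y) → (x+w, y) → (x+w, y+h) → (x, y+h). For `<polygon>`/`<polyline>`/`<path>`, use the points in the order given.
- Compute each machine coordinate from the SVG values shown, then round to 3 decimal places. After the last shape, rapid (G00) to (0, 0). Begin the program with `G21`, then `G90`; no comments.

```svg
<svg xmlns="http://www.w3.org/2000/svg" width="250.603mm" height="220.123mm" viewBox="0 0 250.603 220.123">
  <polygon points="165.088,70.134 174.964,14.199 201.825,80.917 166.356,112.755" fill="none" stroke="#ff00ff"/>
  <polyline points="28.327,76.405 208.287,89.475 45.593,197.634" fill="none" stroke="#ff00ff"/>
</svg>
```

Since the viewBox matches the mm dimensions, user units are millimetres directly. The only transform is the Y-flip y_m = 220.123 − y_svg.

Shape 1 is a closed polygon drawn with `<polygon>`. Its stroke #ff00ff means engrave at S287, F2477. After flipping Y the toolpath is (165.088,149.989) → (174.964,205.924) → (201.825,139.206) → (166.356,107.368) → (165.088,149.989), returning to the start.

Shape 2 is a open polyline drawn with `<polyline>`. Its stroke #ff00ff means engrave at S287, F2477. After flipping Y the toolpath is (28.327,143.718) → (208.287,130.648) → (45.593,22.489).

G21
G90
G00 X165.088 Y149.989
M3 S287
G1 X174.964 Y205.924 F2477
G1 X201.825 Y139.206
G1 X166.356 Y107.368
G1 X165.088 Y149.989
M5
G00 X28.327 Y143.718
M3 S287
G1 X208.287 Y130.648 F2477
G1 X45.593 Y22.489
M5
G00 X0.000 Y0.000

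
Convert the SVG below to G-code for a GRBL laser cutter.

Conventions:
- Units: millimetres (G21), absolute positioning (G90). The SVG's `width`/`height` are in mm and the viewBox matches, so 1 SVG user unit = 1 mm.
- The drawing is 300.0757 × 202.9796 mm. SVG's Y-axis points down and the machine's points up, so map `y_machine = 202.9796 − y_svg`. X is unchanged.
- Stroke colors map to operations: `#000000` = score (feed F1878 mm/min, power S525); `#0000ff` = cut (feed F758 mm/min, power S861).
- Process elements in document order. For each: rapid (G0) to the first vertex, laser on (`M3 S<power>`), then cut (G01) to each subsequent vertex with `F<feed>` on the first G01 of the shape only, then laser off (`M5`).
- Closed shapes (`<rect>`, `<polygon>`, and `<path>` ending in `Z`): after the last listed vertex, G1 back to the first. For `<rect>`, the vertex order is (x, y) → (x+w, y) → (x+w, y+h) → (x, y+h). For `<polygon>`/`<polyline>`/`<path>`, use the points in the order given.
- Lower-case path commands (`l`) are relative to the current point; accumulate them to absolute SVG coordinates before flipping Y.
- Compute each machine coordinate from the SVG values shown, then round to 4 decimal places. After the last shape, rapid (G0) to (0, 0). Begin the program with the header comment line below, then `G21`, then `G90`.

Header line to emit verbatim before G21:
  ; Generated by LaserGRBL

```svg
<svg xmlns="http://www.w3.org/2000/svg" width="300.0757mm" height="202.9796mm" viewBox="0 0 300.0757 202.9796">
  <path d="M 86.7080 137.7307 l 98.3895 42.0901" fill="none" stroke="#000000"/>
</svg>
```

1 u = 1 mm; y_m = 202.9796 − y.

[1] `<path>` line segment, #000000→score S525 F1878: (86.7080,65.2489) → (185.0975,23.1588)

; Generated by LaserGRBL
G21
G90
G0 X86.7080 Y65.2489
M3 S525
G01 X185.0975 Y23.1588 F1878
M5
G0 X0.0000 Y0.0000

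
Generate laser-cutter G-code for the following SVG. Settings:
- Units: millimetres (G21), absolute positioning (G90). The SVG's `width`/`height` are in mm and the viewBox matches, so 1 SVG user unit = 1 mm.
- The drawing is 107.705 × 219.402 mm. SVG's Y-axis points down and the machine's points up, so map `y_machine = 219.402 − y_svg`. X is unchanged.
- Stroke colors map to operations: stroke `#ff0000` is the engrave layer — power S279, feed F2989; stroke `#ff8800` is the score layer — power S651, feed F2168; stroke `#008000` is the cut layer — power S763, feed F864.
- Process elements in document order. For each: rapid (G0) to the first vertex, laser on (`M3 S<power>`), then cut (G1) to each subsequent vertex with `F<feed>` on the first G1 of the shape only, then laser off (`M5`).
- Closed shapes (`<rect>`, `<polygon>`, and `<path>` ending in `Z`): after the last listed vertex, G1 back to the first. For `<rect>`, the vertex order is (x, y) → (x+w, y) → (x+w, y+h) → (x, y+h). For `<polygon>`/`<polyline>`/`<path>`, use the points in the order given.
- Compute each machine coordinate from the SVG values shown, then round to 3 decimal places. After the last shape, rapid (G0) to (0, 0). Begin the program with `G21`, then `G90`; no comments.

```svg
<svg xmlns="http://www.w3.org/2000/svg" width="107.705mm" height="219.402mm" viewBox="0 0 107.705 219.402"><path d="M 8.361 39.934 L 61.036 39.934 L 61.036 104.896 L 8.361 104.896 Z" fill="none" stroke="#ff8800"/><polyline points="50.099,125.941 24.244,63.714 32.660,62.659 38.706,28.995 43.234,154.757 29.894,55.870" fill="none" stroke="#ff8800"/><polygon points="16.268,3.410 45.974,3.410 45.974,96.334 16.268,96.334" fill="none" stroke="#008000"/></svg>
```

viewBox `0 0 107.705 219.402` with mm width/height → 1 unit = 1 mm. Flip: y_m = 219.402 − y_svg.

**Shape 1** — `<path>` rectangle, stroke `#ff8800` → score (S651, F2168). Machine vertices: (8.361,179.468) → (61.036,179.468) → (61.036,114.506) → (8.361,114.506) → (8.361,179.468). Closed: final G1 returns to the first vertex.

**Shape 2** — `<polyline>` open polyline, stroke `#ff8800` → score (S651, F2168). Machine vertices: (50.099,93.461) → (24.244,155.688) → (32.660,156.743) → (38.706,190.407) → (43.234,64.645) → (29.894,163.532). Open path.

**Shape 3** — `<polygon>` rectangle, stroke `#008000` → cut (S763, F864). Machine vertices: (16.268,215.992) → (45.974,215.992) → (45.974,123.068) → (16.268,123.068) → (16.268,215.992). Closed: final G1 returns to the first vertex.

G21
G90
G0 X8.361 Y179.468
M3 S651
G1 X61.036 Y179.468 F2168
G1 X61.036 Y114.506
G1 X8.361 Y114.506
G1 X8.361 Y179.468
M5
G0 X50.099 Y93.461
M3 S651
G1 X24.244 Y155.688 F2168
G1 X32.660 Y156.743
G1 X38.706 Y190.407
G1 X43.234 Y64.645
G1 X29.894 Y163.532
M5
G0 X16.268 Y215.992
M3 S763
G1 X45.974 Y215.992 F864
G1 X45.974 Y123.068
G1 X16.268 Y123.068
G1 X16.268 Y215.992
M5
G0 X0.000 Y0.000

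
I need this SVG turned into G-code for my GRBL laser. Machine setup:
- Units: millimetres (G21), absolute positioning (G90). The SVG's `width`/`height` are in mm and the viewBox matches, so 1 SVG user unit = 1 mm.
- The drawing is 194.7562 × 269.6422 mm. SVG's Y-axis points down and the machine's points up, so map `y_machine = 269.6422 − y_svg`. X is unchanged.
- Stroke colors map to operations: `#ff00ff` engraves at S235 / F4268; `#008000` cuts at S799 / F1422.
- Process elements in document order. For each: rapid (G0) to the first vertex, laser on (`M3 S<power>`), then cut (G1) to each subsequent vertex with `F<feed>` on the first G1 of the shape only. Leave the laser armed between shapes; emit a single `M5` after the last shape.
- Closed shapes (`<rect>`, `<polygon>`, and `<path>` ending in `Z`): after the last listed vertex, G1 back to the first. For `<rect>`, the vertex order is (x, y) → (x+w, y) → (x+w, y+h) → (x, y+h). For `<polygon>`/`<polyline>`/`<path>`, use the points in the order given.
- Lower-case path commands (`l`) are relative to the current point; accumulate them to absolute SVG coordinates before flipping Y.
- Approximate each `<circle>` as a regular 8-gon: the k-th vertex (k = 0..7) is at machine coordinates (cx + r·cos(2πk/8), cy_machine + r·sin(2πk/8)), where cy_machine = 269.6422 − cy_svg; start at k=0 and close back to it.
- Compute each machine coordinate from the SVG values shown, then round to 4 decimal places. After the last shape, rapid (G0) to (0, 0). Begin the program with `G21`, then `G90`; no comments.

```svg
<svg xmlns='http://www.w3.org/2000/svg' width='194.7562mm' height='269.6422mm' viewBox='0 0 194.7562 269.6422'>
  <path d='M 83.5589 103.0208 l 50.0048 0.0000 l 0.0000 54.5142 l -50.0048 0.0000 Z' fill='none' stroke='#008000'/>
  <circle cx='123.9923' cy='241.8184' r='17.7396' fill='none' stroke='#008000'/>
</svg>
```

G21
G90
G0 X83.5589 Y166.6214
M3 S799
G1 X133.5637 Y166.6214 F1422
G1 X133.5637 Y112.1072
G1 X83.5589 Y112.1072
G1 X83.5589 Y166.6214
G0 X141.7319 Y27.8238
M3 S799
G1 X136.5361 Y40.3676 F1422
G1 X123.9923 Y45.5634
G1 X111.4485 Y40.3676
G1 X106.2527 Y27.8238
G1 X111.4485 Y15.2800
G1 X123.9923 Y10.0842
G1 X136.5361 Y15.2800
G1 X141.7319 Y27.8238
M5
G0 X0.0000 Y0.0000

1 u = 1 mm; y_m = 269.6422 − y.

[1] `<path>` rectangle, #008000→cut S799 F1422: (83.5589,166.6214) → (133.5637,166.6214) → (133.5637,112.1072) → (83.5589,112.1072) → (83.5589,166.6214) (closed)

[2] `<circle>` circle, #008000→cut S799 F1422: (141.7319,27.8238) → (136.5361,40.3676) → (123.9923,45.5634) → (111.4485,40.3676) → (106.2527,27.8238) → (111.4485,15.2800) → (123.9923,10.0842) → (136.5361,15.2800) → (141.7319,27.8238) (closed)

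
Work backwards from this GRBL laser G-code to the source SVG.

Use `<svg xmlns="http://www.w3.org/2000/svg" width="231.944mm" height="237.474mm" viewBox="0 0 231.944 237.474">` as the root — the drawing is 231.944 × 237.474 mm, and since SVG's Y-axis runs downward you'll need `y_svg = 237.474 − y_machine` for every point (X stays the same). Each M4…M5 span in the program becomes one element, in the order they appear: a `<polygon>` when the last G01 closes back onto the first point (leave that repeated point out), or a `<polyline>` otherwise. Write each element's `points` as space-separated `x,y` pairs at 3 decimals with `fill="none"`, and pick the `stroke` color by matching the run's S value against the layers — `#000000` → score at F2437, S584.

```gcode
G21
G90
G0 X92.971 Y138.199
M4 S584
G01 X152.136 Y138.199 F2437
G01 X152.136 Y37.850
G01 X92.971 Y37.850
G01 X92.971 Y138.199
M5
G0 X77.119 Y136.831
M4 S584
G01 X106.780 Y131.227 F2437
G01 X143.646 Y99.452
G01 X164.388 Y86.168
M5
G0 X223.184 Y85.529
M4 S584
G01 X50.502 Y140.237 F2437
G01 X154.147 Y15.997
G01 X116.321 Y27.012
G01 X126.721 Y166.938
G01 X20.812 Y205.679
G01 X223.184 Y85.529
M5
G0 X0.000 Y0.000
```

Machine Y-up, SVG Y-down with viewBox height 237.474, so y_svg = 237.474 − y_machine; X carries over. Every run uses S584, so all elements get stroke `#000000` (score).

Run 1: The run returns to its start, so emit a `<polygon>` with points (Y-flipped): 92.971,99.275 152.136,99.275 152.136,199.624 92.971,199.624.

Run 2: The run is open, so emit a `<polyline>` with points (Y-flipped): 77.119,100.643 106.780,106.247 143.646,138.022 164.388,151.306.

Run 3: The run returns to its start, so emit a `<polygon>` with points (Y-flipped): 223.184,151.945 50.502,97.237 154.147,221.477 116.321,210.462 126.721,70.536 20.812,31.795.

<svg xmlns="http://www.w3.org/2000/svg" width="231.944mm" height="237.474mm" viewBox="0 0 231.944 237.474">
  <polygon points="92.971,99.275 152.136,99.275 152.136,199.624 92.971,199.624" fill="none" stroke="#000000"/>
  <polyline points="77.119,100.643 106.780,106.247 143.646,138.022 164.388,151.306" fill="none" stroke="#000000"/>
  <polygon points="223.184,151.945 50.502,97.237 154.147,221.477 116.321,210.462 126.721,70.536 20.812,31.795" fill="none" stroke="#000000"/>
</svg>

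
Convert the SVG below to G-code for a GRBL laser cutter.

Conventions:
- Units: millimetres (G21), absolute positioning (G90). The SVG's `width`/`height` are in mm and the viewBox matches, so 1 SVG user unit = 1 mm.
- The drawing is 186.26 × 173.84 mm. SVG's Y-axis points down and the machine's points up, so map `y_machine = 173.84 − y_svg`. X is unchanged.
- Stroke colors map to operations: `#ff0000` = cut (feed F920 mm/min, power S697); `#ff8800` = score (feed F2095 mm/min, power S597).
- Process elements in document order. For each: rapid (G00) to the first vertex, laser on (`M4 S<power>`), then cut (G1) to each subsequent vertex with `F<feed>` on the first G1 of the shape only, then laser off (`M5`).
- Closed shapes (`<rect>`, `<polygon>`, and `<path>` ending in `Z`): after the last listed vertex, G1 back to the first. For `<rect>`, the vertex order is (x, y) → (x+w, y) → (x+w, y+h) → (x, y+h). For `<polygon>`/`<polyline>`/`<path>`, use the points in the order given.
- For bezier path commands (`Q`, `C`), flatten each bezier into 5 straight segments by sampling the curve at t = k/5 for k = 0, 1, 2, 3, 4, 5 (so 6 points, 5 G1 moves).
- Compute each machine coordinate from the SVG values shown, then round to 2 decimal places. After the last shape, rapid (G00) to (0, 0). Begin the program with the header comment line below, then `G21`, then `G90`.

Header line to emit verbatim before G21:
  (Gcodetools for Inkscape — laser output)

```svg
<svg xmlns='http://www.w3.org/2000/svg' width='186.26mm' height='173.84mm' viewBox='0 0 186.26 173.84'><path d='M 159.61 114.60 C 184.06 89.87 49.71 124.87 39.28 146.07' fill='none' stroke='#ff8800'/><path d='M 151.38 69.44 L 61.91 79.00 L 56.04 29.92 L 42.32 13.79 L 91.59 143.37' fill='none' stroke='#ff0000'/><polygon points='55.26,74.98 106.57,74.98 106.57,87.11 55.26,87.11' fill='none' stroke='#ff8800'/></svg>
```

(Gcodetools for Inkscape — laser output)
G21
G90
G00 X159.61 Y59.24
M4 S597
G1 X157.49 Y67.50 F2095
G1 X130.82 Y64.95
G1 X93.18 Y55.13
G1 X58.15 Y41.56
G1 X39.28 Y27.77
M5
G00 X151.38 Y104.40
M4 S697
G1 X61.91 Y94.84 F920
G1 X56.04 Y143.92
G1 X42.32 Y160.05
G1 X91.59 Y30.47
M5
G00 X55.26 Y98.86
M4 S597
G1 X106.57 Y98.86 F2095
G1 X106.57 Y86.73
G1 X55.26 Y86.73
G1 X55.26 Y98.86
M5
G00 X0.00 Y0.00

Since the viewBox matches the mm dimensions, user units are millimetres directly. The only transform is the Y-flip y_m = 173.84 − y_svg.

Shape 1 is a cubic bezier drawn with `<path>`. Its stroke #ff8800 means score at S597, F2095. After flipping Y the toolpath is (159.61,59.24) → (157.49,67.50) → (130.82,64.95) → (93.18,55.13) → (58.15,41.56) → (39.28,27.77).

Shape 2 is a open polyline drawn with `<path>`. Its stroke #ff0000 means cut at S697, F920. After flipping Y the toolpath is (151.38,104.40) → (61.91,94.84) → (56.04,143.92) → (42.32,160.05) → (91.59,30.47).

Shape 3 is a rectangle drawn with `<polygon>`. Its stroke #ff8800 means score at S597, F2095. After flipping Y the toolpath is (55.26,98.86) → (106.57,98.86) → (106.57,86.73) → (55.26,86.73) → (55.26,98.86), returning to the start.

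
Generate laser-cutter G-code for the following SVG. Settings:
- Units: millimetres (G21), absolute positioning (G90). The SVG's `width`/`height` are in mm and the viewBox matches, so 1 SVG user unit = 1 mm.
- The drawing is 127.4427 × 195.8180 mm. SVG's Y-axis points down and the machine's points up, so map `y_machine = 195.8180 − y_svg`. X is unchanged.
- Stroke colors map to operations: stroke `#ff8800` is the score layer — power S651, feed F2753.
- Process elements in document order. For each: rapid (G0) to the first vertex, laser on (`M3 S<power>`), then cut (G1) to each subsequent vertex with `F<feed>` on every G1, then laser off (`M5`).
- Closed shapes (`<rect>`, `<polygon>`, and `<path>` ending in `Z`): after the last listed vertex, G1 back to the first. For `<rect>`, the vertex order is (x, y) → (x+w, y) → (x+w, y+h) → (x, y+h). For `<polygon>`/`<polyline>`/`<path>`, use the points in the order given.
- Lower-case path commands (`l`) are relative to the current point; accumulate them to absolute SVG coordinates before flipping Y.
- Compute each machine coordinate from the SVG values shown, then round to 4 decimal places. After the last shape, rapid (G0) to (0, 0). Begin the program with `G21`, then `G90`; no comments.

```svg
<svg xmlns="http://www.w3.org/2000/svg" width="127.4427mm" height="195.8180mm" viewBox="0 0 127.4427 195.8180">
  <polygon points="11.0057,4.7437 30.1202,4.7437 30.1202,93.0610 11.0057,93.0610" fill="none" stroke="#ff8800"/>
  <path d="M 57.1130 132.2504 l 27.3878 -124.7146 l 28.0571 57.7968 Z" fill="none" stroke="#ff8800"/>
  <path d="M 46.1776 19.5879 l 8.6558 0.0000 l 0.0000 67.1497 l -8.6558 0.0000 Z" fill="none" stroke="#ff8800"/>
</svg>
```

viewBox `0 0 127.4427 195.8180` with mm width/height → 1 unit = 1 mm. Flip: y_m = 195.8180 − y_svg.

**Shape 1** — `<polygon>` rectangle, stroke `#ff8800` → score (S651, F2753). Machine vertices: (11.0057,191.0743) → (30.1202,191.0743) → (30.1202,102.7570) → (11.0057,102.7570) → (11.0057,191.0743). Closed: final G1 returns to the first vertex.

**Shape 2** — `<path>` closed polygon, stroke `#ff8800` → score (S651, F2753). Machine vertices: (57.1130,63.5676) → (84.5008,188.2822) → (112.5579,130.4854) → (57.1130,63.5676). Closed: final G1 returns to the first vertex.

**Shape 3** — `<path>` rectangle, stroke `#ff8800` → score (S651, F2753). Machine vertices: (46.1776,176.2301) → (54.8334,176.2301) → (54.8334,109.0804) → (46.1776,109.0804) → (46.1776,176.2301). Closed: final G1 returns to the first vertex.

G21
G90
G0 X11.0057 Y191.0743
M3 S651
G1 X30.1202 Y191.0743 F2753
G1 X30.1202 Y102.7570 F2753
G1 X11.0057 Y102.7570 F2753
G1 X11.0057 Y191.0743 F2753
M5
G0 X57.1130 Y63.5676
M3 S651
G1 X84.5008 Y188.2822 F2753
G1 X112.5579 Y130.4854 F2753
G1 X57.1130 Y63.5676 F2753
M5
G0 X46.1776 Y176.2301
M3 S651
G1 X54.8334 Y176.2301 F2753
G1 X54.8334 Y109.0804 F2753
G1 X46.1776 Y109.0804 F2753
G1 X46.1776 Y176.2301 F2753
M5
G0 X0.0000 Y0.0000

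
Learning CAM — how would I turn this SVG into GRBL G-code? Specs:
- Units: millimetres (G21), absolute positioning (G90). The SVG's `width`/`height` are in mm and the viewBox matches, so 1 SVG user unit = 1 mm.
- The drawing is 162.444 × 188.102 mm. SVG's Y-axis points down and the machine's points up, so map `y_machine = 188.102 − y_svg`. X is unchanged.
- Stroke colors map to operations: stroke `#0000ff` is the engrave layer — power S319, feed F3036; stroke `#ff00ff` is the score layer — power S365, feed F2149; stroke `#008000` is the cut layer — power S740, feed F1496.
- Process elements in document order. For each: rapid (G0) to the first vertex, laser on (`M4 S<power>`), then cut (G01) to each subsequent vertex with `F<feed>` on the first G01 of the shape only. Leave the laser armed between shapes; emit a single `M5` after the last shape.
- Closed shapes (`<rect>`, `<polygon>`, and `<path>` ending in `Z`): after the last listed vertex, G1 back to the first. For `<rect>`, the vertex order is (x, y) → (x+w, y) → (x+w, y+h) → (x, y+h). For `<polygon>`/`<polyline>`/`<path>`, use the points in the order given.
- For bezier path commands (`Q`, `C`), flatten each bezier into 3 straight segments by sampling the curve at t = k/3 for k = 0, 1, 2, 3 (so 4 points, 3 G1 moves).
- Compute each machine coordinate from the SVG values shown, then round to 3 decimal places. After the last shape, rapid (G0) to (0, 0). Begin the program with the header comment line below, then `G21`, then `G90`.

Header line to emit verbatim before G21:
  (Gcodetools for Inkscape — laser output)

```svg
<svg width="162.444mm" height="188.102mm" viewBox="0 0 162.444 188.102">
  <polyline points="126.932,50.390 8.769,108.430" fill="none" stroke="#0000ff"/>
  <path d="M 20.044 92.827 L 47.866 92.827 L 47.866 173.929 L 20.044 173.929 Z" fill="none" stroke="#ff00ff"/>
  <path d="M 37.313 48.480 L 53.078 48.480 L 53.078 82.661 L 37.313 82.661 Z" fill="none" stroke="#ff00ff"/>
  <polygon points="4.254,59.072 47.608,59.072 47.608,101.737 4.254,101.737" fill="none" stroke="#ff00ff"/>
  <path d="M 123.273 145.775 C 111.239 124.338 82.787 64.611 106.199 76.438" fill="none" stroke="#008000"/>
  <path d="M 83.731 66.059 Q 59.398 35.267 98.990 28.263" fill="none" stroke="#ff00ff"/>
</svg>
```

1 u = 1 mm; y_m = 188.102 − y.

[1] `<polyline>` line segment, #0000ff→engrave S319 F3036: (126.932,137.712) → (8.769,79.672)

[2] `<path>` rectangle, #ff00ff→score S365 F2149: (20.044,95.275) → (47.866,95.275) → (47.866,14.173) → (20.044,14.173) → (20.044,95.275) (closed)

[3] `<path>` rectangle, #ff00ff→score S365 F2149: (37.313,139.622) → (53.078,139.622) → (53.078,105.441) → (37.313,105.441) → (37.313,139.622) (closed)

[4] `<polygon>` rectangle, #ff00ff→score S365 F2149: (4.254,129.030) → (47.608,129.030) → (47.608,86.365) → (4.254,86.365) → (4.254,129.030) (closed)

[5] `<path>` cubic bezier, #008000→cut S740 F1496: (123.273,42.327) → (108.295,72.459) → (97.546,103.708) → (106.199,111.664)

[6] `<path>` quadratic bezier, #ff00ff→score S365 F2149: (83.731,122.043) → (74.612,139.928) → (79.698,152.527) → (98.990,159.839)

(Gcodetools for Inkscape — laser output)
G21
G90
G0 X126.932 Y137.712
M4 S319
G01 X8.769 Y79.672 F3036
G0 X20.044 Y95.275
M4 S365
G01 X47.866 Y95.275 F2149
G01 X47.866 Y14.173
G01 X20.044 Y14.173
G01 X20.044 Y95.275
G0 X37.313 Y139.622
M4 S365
G01 X53.078 Y139.622 F2149
G01 X53.078 Y105.441
G01 X37.313 Y105.441
G01 X37.313 Y139.622
G0 X4.254 Y129.030
M4 S365
G01 X47.608 Y129.030 F2149
G01 X47.608 Y86.365
G01 X4.254 Y86.365
G01 X4.254 Y129.030
G0 X123.273 Y42.327
M4 S740
G01 X108.295 Y72.459 F1496
G01 X97.546 Y103.708
G01 X106.199 Y111.664
G0 X83.731 Y122.043
M4 S365
G01 X74.612 Y139.928 F2149
G01 X79.698 Y152.527
G01 X98.990 Y159.839
M5
G0 X0.000 Y0.000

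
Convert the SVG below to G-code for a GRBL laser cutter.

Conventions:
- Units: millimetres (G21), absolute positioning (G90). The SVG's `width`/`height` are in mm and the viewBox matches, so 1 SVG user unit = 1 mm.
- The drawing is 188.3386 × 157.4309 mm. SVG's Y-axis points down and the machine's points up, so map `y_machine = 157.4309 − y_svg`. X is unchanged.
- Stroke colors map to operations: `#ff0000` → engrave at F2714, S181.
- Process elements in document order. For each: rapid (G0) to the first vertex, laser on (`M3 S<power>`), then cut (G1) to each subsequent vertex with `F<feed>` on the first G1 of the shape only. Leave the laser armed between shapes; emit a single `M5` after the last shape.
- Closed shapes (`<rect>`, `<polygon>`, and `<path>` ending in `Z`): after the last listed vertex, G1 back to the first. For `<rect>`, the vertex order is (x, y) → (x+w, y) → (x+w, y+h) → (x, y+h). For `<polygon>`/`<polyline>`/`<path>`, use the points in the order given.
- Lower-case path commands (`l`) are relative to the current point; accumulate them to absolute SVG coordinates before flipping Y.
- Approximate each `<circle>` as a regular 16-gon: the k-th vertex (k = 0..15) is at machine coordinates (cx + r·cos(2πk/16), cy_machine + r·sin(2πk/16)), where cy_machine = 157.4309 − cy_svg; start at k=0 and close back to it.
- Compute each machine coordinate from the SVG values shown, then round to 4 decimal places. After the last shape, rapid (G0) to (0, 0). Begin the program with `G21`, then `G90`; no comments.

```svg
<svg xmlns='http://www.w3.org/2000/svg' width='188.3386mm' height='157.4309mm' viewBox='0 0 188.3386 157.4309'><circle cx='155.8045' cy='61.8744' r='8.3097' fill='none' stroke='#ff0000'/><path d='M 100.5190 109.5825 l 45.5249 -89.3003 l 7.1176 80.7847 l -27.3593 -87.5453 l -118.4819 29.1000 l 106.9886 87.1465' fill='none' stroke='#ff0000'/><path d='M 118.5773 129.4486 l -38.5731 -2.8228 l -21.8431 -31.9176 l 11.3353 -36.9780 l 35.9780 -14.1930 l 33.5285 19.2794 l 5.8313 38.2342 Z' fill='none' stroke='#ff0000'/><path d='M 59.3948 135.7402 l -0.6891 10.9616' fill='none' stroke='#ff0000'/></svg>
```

Since the viewBox matches the mm dimensions, user units are millimetres directly. The only transform is the Y-flip y_m = 157.4309 − y_svg.

Shape 1 is a circle drawn with `<circle>`. Its stroke #ff0000 means engrave at S181, F2714. After flipping Y the toolpath is (164.1142,95.5565) → (163.4817,98.7365) → (161.6803,101.4323) → (158.9845,103.2337) → (155.8045,103.8662) → (152.6245,103.2337) → (149.9287,101.4323) → (148.1273,98.7365) → (147.4948,95.5565) → (148.1273,92.3765) → (149.9287,89.6807) → (152.6245,87.8793) → (155.8045,87.2468) → (158.9845,87.8793) → (161.6803,89.6807) → (163.4817,92.3765) → (164.1142,95.5565), returning to the start.

Shape 2 is a open polyline drawn with `<path>`. Its stroke #ff0000 means engrave at S181, F2714. After flipping Y the toolpath is (100.5190,47.8484) → (146.0439,137.1487) → (153.1615,56.3640) → (125.8022,143.9093) → (7.3203,114.8093) → (114.3089,27.6628).

Shape 3 is a regular polygon drawn with `<path>`. Its stroke #ff0000 means engrave at S181, F2714. After flipping Y the toolpath is (118.5773,27.9823) → (80.0042,30.8051) → (58.1611,62.7227) → (69.4964,99.7007) → (105.4744,113.8937) → (139.0029,94.6143) → (144.8342,56.3801) → (118.5773,27.9823), returning to the start.

Shape 4 is a line segment drawn with `<path>`. Its stroke #ff0000 means engrave at S181, F2714. After flipping Y the toolpath is (59.3948,21.6907) → (58.7057,10.7291).

G21
G90
G0 X164.1142 Y95.5565
M3 S181
G1 X163.4817 Y98.7365 F2714
G1 X161.6803 Y101.4323
G1 X158.9845 Y103.2337
G1 X155.8045 Y103.8662
G1 X152.6245 Y103.2337
G1 X149.9287 Y101.4323
G1 X148.1273 Y98.7365
G1 X147.4948 Y95.5565
G1 X148.1273 Y92.3765
G1 X149.9287 Y89.6807
G1 X152.6245 Y87.8793
G1 X155.8045 Y87.2468
G1 X158.9845 Y87.8793
G1 X161.6803 Y89.6807
G1 X163.4817 Y92.3765
G1 X164.1142 Y95.5565
G0 X100.5190 Y47.8484
M3 S181
G1 X146.0439 Y137.1487 F2714
G1 X153.1615 Y56.3640
G1 X125.8022 Y143.9093
G1 X7.3203 Y114.8093
G1 X114.3089 Y27.6628
G0 X118.5773 Y27.9823
M3 S181
G1 X80.0042 Y30.8051 F2714
G1 X58.1611 Y62.7227
G1 X69.4964 Y99.7007
G1 X105.4744 Y113.8937
G1 X139.0029 Y94.6143
G1 X144.8342 Y56.3801
G1 X118.5773 Y27.9823
G0 X59.3948 Y21.6907
M3 S181
G1 X58.7057 Y10.7291 F2714
M5
G0 X0.0000 Y0.0000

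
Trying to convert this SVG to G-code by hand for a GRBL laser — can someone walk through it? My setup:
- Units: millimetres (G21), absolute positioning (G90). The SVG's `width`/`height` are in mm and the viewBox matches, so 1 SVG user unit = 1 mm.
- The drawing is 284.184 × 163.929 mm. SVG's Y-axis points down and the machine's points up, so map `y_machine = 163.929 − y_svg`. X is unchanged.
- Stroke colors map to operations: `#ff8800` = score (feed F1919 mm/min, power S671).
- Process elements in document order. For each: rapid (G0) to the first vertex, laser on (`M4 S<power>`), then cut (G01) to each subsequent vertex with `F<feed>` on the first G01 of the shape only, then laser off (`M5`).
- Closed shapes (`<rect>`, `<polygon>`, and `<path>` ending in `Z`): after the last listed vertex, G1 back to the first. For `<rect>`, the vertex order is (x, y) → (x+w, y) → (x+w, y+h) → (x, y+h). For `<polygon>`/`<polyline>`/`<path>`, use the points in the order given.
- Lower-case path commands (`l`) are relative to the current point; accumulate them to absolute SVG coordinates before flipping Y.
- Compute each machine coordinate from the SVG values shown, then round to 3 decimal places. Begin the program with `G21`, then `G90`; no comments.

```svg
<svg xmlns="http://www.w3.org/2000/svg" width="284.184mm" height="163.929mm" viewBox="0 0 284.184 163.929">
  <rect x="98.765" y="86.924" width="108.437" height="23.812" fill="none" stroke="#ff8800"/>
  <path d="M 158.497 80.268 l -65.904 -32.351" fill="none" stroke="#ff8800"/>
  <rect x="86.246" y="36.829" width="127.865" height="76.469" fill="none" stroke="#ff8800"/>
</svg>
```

G21
G90
G0 X98.765 Y77.005
M4 S671
G01 X207.202 Y77.005 F1919
G01 X207.202 Y53.193
G01 X98.765 Y53.193
G01 X98.765 Y77.005
M5
G0 X158.497 Y83.661
M4 S671
G01 X92.593 Y116.012 F1919
M5
G0 X86.246 Y127.100
M4 S671
G01 X214.111 Y127.100 F1919
G01 X214.111 Y50.631
G01 X86.246 Y50.631
G01 X86.246 Y127.100
M5

1 u = 1 mm; y_m = 163.929 − y.

[1] `<rect>` rectangle, #ff8800→score S671 F1919: (98.765,77.005) → (207.202,77.005) → (207.202,53.193) → (98.765,53.193) → (98.765,77.005) (closed)

[2] `<path>` line segment, #ff8800→score S671 F1919: (158.497,83.661) → (92.593,116.012)

[3] `<rect>` rectangle, #ff8800→score S671 F1919: (86.246,127.100) → (214.111,127.100) → (214.111,50.631) → (86.246,50.631) → (86.246,127.100) (closed)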